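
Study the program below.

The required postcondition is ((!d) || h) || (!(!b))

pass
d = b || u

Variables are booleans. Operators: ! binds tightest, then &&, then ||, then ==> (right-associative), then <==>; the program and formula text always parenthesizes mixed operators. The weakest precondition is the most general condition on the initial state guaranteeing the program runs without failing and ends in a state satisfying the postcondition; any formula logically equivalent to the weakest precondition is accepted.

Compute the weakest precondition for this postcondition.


Working backward. After the program, the postcondition ((!d) || h) || (!(!b)) must hold; in canonical form it is (!d) || h || b.
Before d := b || u: (!(b || u)) || h || b
Before skip: (!(b || u)) || h || b
Answer: WP = (!(b || u)) || h || b


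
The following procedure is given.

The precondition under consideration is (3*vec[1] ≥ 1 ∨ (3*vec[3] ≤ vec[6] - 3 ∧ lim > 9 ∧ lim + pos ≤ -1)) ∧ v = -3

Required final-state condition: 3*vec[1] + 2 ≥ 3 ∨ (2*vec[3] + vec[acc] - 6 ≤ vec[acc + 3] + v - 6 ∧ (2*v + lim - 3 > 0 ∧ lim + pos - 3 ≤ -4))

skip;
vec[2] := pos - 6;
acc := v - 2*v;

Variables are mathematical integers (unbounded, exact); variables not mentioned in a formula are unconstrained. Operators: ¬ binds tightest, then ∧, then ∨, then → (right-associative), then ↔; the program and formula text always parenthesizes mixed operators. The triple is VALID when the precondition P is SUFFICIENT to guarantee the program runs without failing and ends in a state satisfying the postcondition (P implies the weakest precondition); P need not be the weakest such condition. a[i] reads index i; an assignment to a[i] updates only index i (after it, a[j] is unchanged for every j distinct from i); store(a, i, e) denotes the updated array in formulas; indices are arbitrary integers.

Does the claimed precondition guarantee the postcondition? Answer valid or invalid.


Working backward. After the program, the postcondition 3*vec[1] + 2 ≥ 3 ∨ (2*vec[3] + vec[acc] - 6 ≤ vec[acc + 3] + v - 6 ∧ (2*v + lim - 3 > 0 ∧ lim + pos - 3 ≤ -4)) must hold; in canonical form it is 3*vec[1] ≥ 1 ∨ (2*vec[3] + vec[acc] ≤ vec[acc + 3] + v ∧ lim + 2*v > 3 ∧ lim + pos ≤ -1).
Before acc := v - 2*v: 3*vec[1] ≥ 1 ∨ (2*vec[3] + vec[-v] ≤ vec[-v + 3] + v ∧ lim + 2*v > 3 ∧ lim + pos ≤ -1)
Before vec[2] := pos - 6: 3*vec[1] ≥ 1 ∨ (2*vec[3] + store(vec, 2, pos - 6)[-v] ≤ store(vec, 2, pos - 6)[-v + 3] + v ∧ lim + 2*v > 3 ∧ lim + pos ≤ -1)
Before skip: 3*vec[1] ≥ 1 ∨ (2*vec[3] + store(vec, 2, pos - 6)[-v] ≤ store(vec, 2, pos - 6)[-v + 3] + v ∧ lim + 2*v > 3 ∧ lim + pos ≤ -1)
The weakest precondition is 3*vec[1] ≥ 1 ∨ (2*vec[3] + store(vec, 2, pos - 6)[-v] ≤ store(vec, 2, pos - 6)[-v + 3] + v ∧ lim + 2*v > 3 ∧ lim + pos ≤ -1).
Check whether (3*vec[1] ≥ 1 ∨ (3*vec[3] ≤ vec[6] - 3 ∧ lim > 9 ∧ lim + pos ≤ -1)) ∧ v = -3 implies it.
Every state satisfying the precondition satisfies the weakest precondition: the implication holds.
Answer: valid


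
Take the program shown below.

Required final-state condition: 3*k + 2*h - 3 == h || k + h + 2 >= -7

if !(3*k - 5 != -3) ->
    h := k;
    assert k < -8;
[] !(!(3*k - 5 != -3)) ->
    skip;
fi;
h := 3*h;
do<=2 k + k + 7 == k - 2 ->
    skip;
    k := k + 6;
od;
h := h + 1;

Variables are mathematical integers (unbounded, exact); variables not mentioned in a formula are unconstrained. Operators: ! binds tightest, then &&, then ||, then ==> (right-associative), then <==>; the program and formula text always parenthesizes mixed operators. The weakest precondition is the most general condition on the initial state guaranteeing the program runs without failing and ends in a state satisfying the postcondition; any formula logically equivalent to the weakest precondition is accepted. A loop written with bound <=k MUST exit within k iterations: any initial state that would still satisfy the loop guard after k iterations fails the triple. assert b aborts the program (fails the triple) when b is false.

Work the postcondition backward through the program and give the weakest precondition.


Working backward. After the program, the postcondition 3*k + 2*h - 3 == h || k + h + 2 >= -7 must hold; in canonical form it is h + 3*k == 3 || h + k >= -9.
Before h := h + 1: h + 3*k == 2 || h + k >= -10
Before the loop (bound <=2), unroll the exhaustion recursion (WP_0 = exit-now case; WP_j = one more guarded iteration, up to j = 2):
  WP_0: (!(k == -9)) && (h + 3*k == 2 || h + k >= -10)
  WP_1: (k == -9 ==> ((!(k == -15)) && (h + 3*k == -16 || h + k >= -16))) && ((!(k == -9)) ==> (h + 3*k == 2 || h + k >= -10))
  WP_2: (k == -9 ==> ((k == -15 ==> ((!(k == -21)) && (h + 3*k == -34 || h + k >= -22))) && ((!(k == -15)) ==> (h + 3*k == -16 || h + k >= -16)))) && ((!(k == -9)) ==> (h + 3*k == 2 || h + k >= -10))
So before the loop: (k == -9 ==> ((k == -15 ==> ((!(k == -21)) && (h + 3*k == -34 || h + k >= -22))) && ((!(k == -15)) ==> (h + 3*k == -16 || h + k >= -16)))) && ((!(k == -9)) ==> (h + 3*k == 2 || h + k >= -10))
Before h := 3*h: (k == -9 ==> ((k == -15 ==> ((!(k == -21)) && (3*h + 3*k == -34 || 3*h + k >= -22))) && ((!(k == -15)) ==> (3*h + 3*k == -16 || 3*h + k >= -16)))) && ((!(k == -9)) ==> (3*h + 3*k == 2 || 3*h + k >= -10))
Then branch requires k < -8 && (k == -9 ==> ((k == -15 ==> ((!(k == -21)) && (6*k == -34 || 4*k >= -22))) && ((!(k == -15)) ==> (6*k == -16 || 4*k >= -16)))) && ((!(k == -9)) ==> (6*k == 2 || 4*k >= -10)); else branch requires (k == -9 ==> ((k == -15 ==> ((!(k == -21)) && (3*h + 3*k == -34 || 3*h + k >= -22))) && ((!(k == -15)) ==> (3*h + 3*k == -16 || 3*h + k >= -16)))) && ((!(k == -9)) ==> (3*h + 3*k == 2 || 3*h + k >= -10)).
Before the if: ((!(3*k != 2)) ==> (k < -8 && (k == -9 ==> ((k == -15 ==> ((!(k == -21)) && (6*k == -34 || 4*k >= -22))) && ((!(k == -15)) ==> (6*k == -16 || 4*k >= -16)))) && ((!(k == -9)) ==> (6*k == 2 || 4*k >= -10)))) && (3*k != 2 ==> ((k == -9 ==> ((k == -15 ==> ((!(k == -21)) && (3*h + 3*k == -34 || 3*h + k >= -22))) && ((!(k == -15)) ==> (3*h + 3*k == -16 || 3*h + k >= -16)))) && ((!(k == -9)) ==> (3*h + 3*k == 2 || 3*h + k >= -10))))
Answer: WP = ((!(3*k != 2)) ==> (k < -8 && (k == -9 ==> ((k == -15 ==> ((!(k == -21)) && (6*k == -34 || 4*k >= -22))) && ((!(k == -15)) ==> (6*k == -16 || 4*k >= -16)))) && ((!(k == -9)) ==> (6*k == 2 || 4*k >= -10)))) && (3*k != 2 ==> ((k == -9 ==> ((k == -15 ==> ((!(k == -21)) && (3*h + 3*k == -34 || 3*h + k >= -22))) && ((!(k == -15)) ==> (3*h + 3*k == -16 || 3*h + k >= -16)))) && ((!(k == -9)) ==> (3*h + 3*k == 2 || 3*h + k >= -10))))


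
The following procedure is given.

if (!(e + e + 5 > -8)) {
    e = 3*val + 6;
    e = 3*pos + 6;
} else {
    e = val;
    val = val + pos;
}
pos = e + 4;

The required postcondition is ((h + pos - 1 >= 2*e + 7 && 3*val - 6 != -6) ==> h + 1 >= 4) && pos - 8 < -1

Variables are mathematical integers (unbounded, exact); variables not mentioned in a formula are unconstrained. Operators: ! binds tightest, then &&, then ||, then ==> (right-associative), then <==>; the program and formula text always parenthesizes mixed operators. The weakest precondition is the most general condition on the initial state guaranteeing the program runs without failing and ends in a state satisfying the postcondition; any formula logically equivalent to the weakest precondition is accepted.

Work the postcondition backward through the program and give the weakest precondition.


Working backward. After the program, the postcondition ((h + pos - 1 >= 2*e + 7 && 3*val - 6 != -6) ==> h + 1 >= 4) && pos - 8 < -1 must hold; in canonical form it is ((h + pos >= 2*e + 8 && 3*val != 0) ==> h >= 3) && pos < 7.
Before pos := e + 4: ((h >= e + 4 && 3*val != 0) ==> h >= 3) && e < 3
Then branch requires ((h >= 3*pos + 10 && 3*val != 0) ==> h >= 3) && 3*pos < -3; else branch requires ((h >= val + 4 && 3*pos + 3*val != 0) ==> h >= 3) && val < 3.
Before the if: ((!(2*e > -13)) ==> (((h >= 3*pos + 10 && 3*val != 0) ==> h >= 3) && 3*pos < -3)) && (2*e > -13 ==> (((h >= val + 4 && 3*pos + 3*val != 0) ==> h >= 3) && val < 3))
Answer: WP = ((!(2*e > -13)) ==> (((h >= 3*pos + 10 && 3*val != 0) ==> h >= 3) && 3*pos < -3)) && (2*e > -13 ==> (((h >= val + 4 && 3*pos + 3*val != 0) ==> h >= 3) && val < 3))


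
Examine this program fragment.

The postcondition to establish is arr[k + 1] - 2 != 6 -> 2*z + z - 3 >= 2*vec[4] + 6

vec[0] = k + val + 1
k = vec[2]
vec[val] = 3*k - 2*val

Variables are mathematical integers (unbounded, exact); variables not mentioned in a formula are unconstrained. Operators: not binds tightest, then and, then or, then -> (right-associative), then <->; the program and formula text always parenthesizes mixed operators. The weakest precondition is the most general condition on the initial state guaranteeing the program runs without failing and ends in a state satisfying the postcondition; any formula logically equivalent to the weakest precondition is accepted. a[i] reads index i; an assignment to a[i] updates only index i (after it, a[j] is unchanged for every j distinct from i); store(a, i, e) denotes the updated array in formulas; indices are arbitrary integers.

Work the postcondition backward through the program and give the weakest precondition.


Working backward. After the program, the postcondition arr[k + 1] - 2 != 6 -> 2*z + z - 3 >= 2*vec[4] + 6 must hold; in canonical form it is arr[k + 1] != 8 -> 3*z >= 2*vec[4] + 9.
Before vec[val] := 3*k - 2*val: arr[k + 1] != 8 -> 3*z >= 2*store(vec, val, 3*k - 2*val)[4] + 9
Before k := vec[2]: arr[vec[2] + 1] != 8 -> 3*z >= 2*store(vec, val, 3*vec[2] - 2*val)[4] + 9
Before vec[0] := k + val + 1: arr[vec[2] + 1] != 8 -> 3*z >= 2*store(store(vec, 0, k + val + 1), val, 3*vec[2] - 2*val)[4] + 9
Answer: WP = arr[vec[2] + 1] != 8 -> 3*z >= 2*store(store(vec, 0, k + val + 1), val, 3*vec[2] - 2*val)[4] + 9


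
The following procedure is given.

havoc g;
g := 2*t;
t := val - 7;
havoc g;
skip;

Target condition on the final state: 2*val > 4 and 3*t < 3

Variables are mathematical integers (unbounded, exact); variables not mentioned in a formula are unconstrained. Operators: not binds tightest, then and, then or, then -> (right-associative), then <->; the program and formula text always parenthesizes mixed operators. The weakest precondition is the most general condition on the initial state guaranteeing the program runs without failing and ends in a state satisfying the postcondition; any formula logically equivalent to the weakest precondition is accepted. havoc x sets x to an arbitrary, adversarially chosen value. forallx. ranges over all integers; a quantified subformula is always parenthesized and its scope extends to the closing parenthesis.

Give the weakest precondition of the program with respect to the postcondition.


Working backward. After the program, 2*val > 4 and 3*t < 3 must hold.
Before skip: 2*val > 4 and 3*t < 3
Before havoc g: 2*val > 4 and 3*t < 3
Before t := val - 7: 2*val > 4 and 3*val < 24
Before g := 2*t: 2*val > 4 and 3*val < 24
Before havoc g: 2*val > 4 and 3*val < 24
Answer: WP = 2*val > 4 and 3*val < 24


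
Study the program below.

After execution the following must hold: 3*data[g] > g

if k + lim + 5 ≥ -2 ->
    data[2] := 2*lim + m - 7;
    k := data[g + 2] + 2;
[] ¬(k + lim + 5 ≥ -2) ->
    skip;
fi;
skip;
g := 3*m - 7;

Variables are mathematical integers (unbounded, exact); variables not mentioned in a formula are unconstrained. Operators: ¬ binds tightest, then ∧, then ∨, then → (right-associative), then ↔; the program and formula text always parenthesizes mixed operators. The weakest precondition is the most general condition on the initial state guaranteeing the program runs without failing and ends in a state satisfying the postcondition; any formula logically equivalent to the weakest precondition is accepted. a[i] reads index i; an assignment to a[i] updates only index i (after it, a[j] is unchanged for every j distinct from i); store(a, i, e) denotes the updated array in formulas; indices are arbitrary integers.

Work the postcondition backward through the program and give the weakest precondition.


Working backward. After the program, 3*data[g] > g must hold.
Before g := 3*m - 7: 3*data[3*m - 7] > 3*m - 7
Before skip: 3*data[3*m - 7] > 3*m - 7
Then branch requires 3*store(data, 2, 2*lim + m - 7)[3*m - 7] > 3*m - 7; else branch requires 3*data[3*m - 7] > 3*m - 7.
Before the if: (k + lim ≥ -7 → 3*store(data, 2, 2*lim + m - 7)[3*m - 7] > 3*m - 7) ∧ ((¬(k + lim ≥ -7)) → 3*data[3*m - 7] > 3*m - 7)
Answer: WP = (k + lim ≥ -7 → 3*store(data, 2, 2*lim + m - 7)[3*m - 7] > 3*m - 7) ∧ ((¬(k + lim ≥ -7)) → 3*data[3*m - 7] > 3*m - 7)


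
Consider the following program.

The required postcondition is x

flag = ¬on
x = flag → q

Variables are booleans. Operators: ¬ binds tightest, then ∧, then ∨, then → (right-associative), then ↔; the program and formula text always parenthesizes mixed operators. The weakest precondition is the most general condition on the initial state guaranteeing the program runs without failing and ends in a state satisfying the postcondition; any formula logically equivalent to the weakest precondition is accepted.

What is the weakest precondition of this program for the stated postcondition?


Working backward. After the program, x must hold.
Before x := flag → q: flag → q
Before flag := ¬on: (¬on) → q
Answer: WP = (¬on) → q


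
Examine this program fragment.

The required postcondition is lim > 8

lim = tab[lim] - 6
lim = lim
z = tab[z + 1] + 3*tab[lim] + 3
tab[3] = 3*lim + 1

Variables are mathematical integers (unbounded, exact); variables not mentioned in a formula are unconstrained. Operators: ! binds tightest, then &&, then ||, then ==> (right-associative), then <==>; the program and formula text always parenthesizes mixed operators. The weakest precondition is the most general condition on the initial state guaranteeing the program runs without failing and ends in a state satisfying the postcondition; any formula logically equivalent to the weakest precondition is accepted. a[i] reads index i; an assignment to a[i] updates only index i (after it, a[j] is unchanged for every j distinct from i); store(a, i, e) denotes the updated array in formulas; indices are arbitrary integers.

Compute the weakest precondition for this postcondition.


Working backward. After the program, lim > 8 must hold.
Before tab[3] := 3*lim + 1: lim > 8
Before z := tab[z + 1] + 3*tab[lim] + 3: lim > 8
Before lim := lim: lim > 8
Before lim := tab[lim] - 6: tab[lim] > 14
Answer: WP = tab[lim] > 14


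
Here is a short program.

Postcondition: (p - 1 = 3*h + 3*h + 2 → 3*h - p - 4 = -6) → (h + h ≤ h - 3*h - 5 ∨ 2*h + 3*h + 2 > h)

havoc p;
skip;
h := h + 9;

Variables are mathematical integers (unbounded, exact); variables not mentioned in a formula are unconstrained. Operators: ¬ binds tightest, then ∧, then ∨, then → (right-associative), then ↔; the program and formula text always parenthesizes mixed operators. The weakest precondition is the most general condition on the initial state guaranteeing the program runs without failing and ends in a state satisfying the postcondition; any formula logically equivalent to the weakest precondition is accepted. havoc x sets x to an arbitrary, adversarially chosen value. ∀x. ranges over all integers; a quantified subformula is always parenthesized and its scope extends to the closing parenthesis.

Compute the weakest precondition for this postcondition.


Working backward. After the program, the postcondition (p - 1 = 3*h + 3*h + 2 → 3*h - p - 4 = -6) → (h + h ≤ h - 3*h - 5 ∨ 2*h + 3*h + 2 > h) must hold; in canonical form it is (p = 6*h + 3 → 3*h = p - 2) → (4*h ≤ -5 ∨ 4*h > -2).
Before h := h + 9: (p = 6*h + 57 → 3*h = p - 29) → (4*h ≤ -41 ∨ 4*h > -38)
Before skip: (p = 6*h + 57 → 3*h = p - 29) → (4*h ≤ -41 ∨ 4*h > -38)
Before havoc p: ∀p_1. ((p_1 = 6*h + 57 → 3*h = p_1 - 29) → (4*h ≤ -41 ∨ 4*h > -38))
Answer: WP = ∀p_1. ((p_1 = 6*h + 57 → 3*h = p_1 - 29) → (4*h ≤ -41 ∨ 4*h > -38))


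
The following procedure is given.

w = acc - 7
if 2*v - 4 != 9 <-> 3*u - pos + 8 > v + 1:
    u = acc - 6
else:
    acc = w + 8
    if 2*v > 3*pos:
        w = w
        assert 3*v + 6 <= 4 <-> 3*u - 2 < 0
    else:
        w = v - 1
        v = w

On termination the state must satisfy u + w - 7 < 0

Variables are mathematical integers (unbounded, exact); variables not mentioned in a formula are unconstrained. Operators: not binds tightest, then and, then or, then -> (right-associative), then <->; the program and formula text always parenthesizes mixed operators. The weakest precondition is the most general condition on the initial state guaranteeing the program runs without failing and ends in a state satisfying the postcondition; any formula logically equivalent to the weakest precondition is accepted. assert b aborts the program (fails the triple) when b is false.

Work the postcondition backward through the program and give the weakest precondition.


Working backward. After the program, the postcondition u + w - 7 < 0 must hold; in canonical form it is u + w < 7.
Then branch requires acc + w < 13; else branch requires (2*v > 3*pos -> ((3*v <= -2 <-> 3*u < 2) and u + w < 7)) and ((not (2*v > 3*pos)) -> u + v < 8).
Before the if: ((2*v != 13 <-> 3*u > pos + v - 7) -> acc + w < 13) and ((not (2*v != 13 <-> 3*u > pos + v - 7)) -> ((2*v > 3*pos -> ((3*v <= -2 <-> 3*u < 2) and u + w < 7)) and ((not (2*v > 3*pos)) -> u + v < 8)))
Before w := acc - 7: ((2*v != 13 <-> 3*u > pos + v - 7) -> 2*acc < 20) and ((not (2*v != 13 <-> 3*u > pos + v - 7)) -> ((2*v > 3*pos -> ((3*v <= -2 <-> 3*u < 2) and acc + u < 14)) and ((not (2*v > 3*pos)) -> u + v < 8)))
Answer: WP = ((2*v != 13 <-> 3*u > pos + v - 7) -> 2*acc < 20) and ((not (2*v != 13 <-> 3*u > pos + v - 7)) -> ((2*v > 3*pos -> ((3*v <= -2 <-> 3*u < 2) and acc + u < 14)) and ((not (2*v > 3*pos)) -> u + v < 8)))


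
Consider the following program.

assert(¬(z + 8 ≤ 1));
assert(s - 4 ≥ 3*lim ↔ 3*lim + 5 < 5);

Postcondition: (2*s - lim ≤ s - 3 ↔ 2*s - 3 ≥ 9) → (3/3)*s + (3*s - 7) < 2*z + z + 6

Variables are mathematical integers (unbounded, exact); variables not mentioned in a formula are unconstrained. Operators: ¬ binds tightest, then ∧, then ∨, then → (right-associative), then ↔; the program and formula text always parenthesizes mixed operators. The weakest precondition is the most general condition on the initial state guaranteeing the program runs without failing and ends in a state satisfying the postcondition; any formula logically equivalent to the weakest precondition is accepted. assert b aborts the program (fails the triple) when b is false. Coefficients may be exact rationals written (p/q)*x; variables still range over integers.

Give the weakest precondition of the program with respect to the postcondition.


Working backward. After the program, the postcondition (2*s - lim ≤ s - 3 ↔ 2*s - 3 ≥ 9) → (3/3)*s + (3*s - 7) < 2*z + z + 6 must hold; in canonical form it is (s ≤ lim - 3 ↔ 2*s ≥ 12) → 4*s < 3*z + 13.
Before assert s - 4 ≥ 3*lim ↔ 3*lim + 5 < 5: (s ≥ 3*lim + 4 ↔ 3*lim < 0) ∧ ((s ≤ lim - 3 ↔ 2*s ≥ 12) → 4*s < 3*z + 13)
Before assert ¬(z + 8 ≤ 1): (¬(z ≤ -7)) ∧ (s ≥ 3*lim + 4 ↔ 3*lim < 0) ∧ ((s ≤ lim - 3 ↔ 2*s ≥ 12) → 4*s < 3*z + 13)
Answer: WP = (¬(z ≤ -7)) ∧ (s ≥ 3*lim + 4 ↔ 3*lim < 0) ∧ ((s ≤ lim - 3 ↔ 2*s ≥ 12) → 4*s < 3*z + 13)


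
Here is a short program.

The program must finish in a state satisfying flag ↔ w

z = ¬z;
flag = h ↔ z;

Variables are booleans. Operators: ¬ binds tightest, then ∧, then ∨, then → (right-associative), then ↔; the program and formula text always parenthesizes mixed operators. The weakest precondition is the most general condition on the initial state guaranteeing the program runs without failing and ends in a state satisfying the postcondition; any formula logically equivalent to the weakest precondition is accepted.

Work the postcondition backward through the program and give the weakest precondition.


Working backward. After the program, flag ↔ w must hold.
Before flag := h ↔ z: (h ↔ z) ↔ w
Before z := ¬z: (h ↔ (¬z)) ↔ w
Answer: WP = (h ↔ (¬z)) ↔ w


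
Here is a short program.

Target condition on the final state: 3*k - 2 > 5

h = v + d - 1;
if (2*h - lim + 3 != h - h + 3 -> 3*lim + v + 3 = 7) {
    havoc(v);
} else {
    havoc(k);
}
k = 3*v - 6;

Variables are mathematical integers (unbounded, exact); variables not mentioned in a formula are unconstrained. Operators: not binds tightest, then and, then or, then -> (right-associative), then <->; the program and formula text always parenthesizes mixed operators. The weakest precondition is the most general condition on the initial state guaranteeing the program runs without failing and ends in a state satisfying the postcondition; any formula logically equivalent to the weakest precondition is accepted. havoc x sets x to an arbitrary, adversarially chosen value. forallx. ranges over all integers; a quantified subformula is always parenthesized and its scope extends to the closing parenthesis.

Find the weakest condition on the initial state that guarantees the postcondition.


Working backward. After the program, the postcondition 3*k - 2 > 5 must hold; in canonical form it is 3*k > 7.
Before k := 3*v - 6: 9*v > 25
Then branch requires forall v_1. 9*v_1 > 25; else branch requires 9*v > 25.
Before the if: ((2*h != lim -> 3*lim + v = 4) -> (forall v_1. 9*v_1 > 25)) and ((not (2*h != lim -> 3*lim + v = 4)) -> 9*v > 25)
Before h := v + d - 1: ((2*d + 2*v != lim + 2 -> 3*lim + v = 4) -> (forall v_1. 9*v_1 > 25)) and ((not (2*d + 2*v != lim + 2 -> 3*lim + v = 4)) -> 9*v > 25)
Answer: WP = ((2*d + 2*v != lim + 2 -> 3*lim + v = 4) -> (forall v_1. 9*v_1 > 25)) and ((not (2*d + 2*v != lim + 2 -> 3*lim + v = 4)) -> 9*v > 25)


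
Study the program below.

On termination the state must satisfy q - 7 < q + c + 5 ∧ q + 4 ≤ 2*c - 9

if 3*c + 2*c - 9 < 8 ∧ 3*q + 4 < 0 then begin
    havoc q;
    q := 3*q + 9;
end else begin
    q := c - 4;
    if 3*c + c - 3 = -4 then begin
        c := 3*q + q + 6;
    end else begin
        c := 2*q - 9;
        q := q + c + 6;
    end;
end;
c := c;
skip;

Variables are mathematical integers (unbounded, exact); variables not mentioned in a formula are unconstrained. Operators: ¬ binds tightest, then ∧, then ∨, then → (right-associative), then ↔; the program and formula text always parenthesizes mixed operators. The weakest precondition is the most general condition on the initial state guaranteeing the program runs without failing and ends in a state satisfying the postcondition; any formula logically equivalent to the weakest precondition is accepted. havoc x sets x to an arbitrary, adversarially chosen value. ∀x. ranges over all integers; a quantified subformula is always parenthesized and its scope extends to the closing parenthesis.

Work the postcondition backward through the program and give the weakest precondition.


Working backward. After the program, the postcondition q - 7 < q + c + 5 ∧ q + 4 ≤ 2*c - 9 must hold; in canonical form it is c > -12 ∧ q ≤ 2*c - 13.
Before skip: c > -12 ∧ q ≤ 2*c - 13
Before c := c: c > -12 ∧ q ≤ 2*c - 13
Then branch requires ∀q_1. (c > -12 ∧ 3*q_1 ≤ 2*c - 22); else branch requires (4*c = -1 → (4*c > -2 ∧ 7*c ≥ 29)) ∧ ((¬(4*c = -1)) → (2*c > 5 ∧ c ≥ 32)).
Before the if: ((5*c < 17 ∧ 3*q < -4) → (∀q_1. (c > -12 ∧ 3*q_1 ≤ 2*c - 22))) ∧ ((¬(5*c < 17 ∧ 3*q < -4)) → ((4*c = -1 → (4*c > -2 ∧ 7*c ≥ 29)) ∧ ((¬(4*c = -1)) → (2*c > 5 ∧ c ≥ 32))))
Answer: WP = ((5*c < 17 ∧ 3*q < -4) → (∀q_1. (c > -12 ∧ 3*q_1 ≤ 2*c - 22))) ∧ ((¬(5*c < 17 ∧ 3*q < -4)) → ((4*c = -1 → (4*c > -2 ∧ 7*c ≥ 29)) ∧ ((¬(4*c = -1)) → (2*c > 5 ∧ c ≥ 32))))


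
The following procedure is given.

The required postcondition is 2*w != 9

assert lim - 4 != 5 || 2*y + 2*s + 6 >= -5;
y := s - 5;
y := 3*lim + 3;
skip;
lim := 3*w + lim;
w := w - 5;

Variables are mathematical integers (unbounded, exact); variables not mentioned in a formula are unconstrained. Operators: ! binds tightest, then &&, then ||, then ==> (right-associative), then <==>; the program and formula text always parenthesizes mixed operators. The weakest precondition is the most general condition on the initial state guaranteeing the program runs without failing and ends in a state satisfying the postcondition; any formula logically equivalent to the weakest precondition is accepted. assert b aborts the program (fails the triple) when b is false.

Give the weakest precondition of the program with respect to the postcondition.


Working backward. After the program, 2*w != 9 must hold.
Before w := w - 5: 2*w != 19
Before lim := 3*w + lim: 2*w != 19
Before skip: 2*w != 19
Before y := 3*lim + 3: 2*w != 19
Before y := s - 5: 2*w != 19
Before assert lim - 4 != 5 || 2*y + 2*s + 6 >= -5: (lim != 9 || 2*s + 2*y >= -11) && 2*w != 19
Answer: WP = (lim != 9 || 2*s + 2*y >= -11) && 2*w != 19


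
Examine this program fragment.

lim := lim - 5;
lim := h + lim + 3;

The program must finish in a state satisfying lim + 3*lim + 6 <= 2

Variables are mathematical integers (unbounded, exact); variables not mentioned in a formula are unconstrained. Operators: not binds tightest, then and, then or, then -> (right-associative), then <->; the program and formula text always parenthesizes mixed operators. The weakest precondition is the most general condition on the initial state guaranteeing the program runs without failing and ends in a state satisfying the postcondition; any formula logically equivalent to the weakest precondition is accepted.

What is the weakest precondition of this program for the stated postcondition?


Working backward. After the program, the postcondition lim + 3*lim + 6 <= 2 must hold; in canonical form it is 4*lim <= -4.
Before lim := h + lim + 3: 4*h + 4*lim <= -16
Before lim := lim - 5: 4*h + 4*lim <= 4
Answer: WP = 4*h + 4*lim <= 4


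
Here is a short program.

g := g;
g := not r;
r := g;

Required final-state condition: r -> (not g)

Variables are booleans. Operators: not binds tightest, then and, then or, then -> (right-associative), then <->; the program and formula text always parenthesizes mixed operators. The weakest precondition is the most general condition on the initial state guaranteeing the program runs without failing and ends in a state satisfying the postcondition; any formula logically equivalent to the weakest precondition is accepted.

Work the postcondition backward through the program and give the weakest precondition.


Working backward. After the program, r -> (not g) must hold.
Before r := g: g -> (not g)
Before g := not r: (not r) -> r
Before g := g: (not r) -> r
Answer: WP = (not r) -> r


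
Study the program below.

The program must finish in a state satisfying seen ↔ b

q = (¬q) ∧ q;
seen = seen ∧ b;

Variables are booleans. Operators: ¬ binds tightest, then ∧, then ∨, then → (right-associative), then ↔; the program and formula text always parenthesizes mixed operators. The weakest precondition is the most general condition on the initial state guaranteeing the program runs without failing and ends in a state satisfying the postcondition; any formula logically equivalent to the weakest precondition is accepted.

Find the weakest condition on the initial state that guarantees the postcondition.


Working backward. After the program, seen ↔ b must hold.
Before seen := seen ∧ b: (seen ∧ b) ↔ b
Before q := (¬q) ∧ q: (seen ∧ b) ↔ b
Answer: WP = (seen ∧ b) ↔ b


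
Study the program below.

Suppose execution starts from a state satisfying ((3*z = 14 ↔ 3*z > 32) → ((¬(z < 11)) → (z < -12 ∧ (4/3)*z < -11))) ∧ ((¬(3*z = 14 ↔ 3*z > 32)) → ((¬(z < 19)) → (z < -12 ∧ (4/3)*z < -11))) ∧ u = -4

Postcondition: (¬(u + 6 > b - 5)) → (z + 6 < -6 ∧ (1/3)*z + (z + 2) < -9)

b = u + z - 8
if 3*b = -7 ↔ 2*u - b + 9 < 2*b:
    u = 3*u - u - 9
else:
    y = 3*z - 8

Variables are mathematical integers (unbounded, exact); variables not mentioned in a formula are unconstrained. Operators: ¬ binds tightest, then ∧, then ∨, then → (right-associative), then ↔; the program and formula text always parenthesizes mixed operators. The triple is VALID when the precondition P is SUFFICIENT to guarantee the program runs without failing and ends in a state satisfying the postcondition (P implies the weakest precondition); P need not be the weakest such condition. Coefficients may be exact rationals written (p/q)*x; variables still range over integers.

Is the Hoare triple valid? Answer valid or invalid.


Working backward. After the program, the postcondition (¬(u + 6 > b - 5)) → (z + 6 < -6 ∧ (1/3)*z + (z + 2) < -9) must hold; in canonical form it is (¬(u > b - 11)) → (z < -12 ∧ (4/3)*z < -11).
Then branch requires (¬(2*u > b - 2)) → (z < -12 ∧ (4/3)*z < -11); else branch requires (¬(u > b - 11)) → (z < -12 ∧ (4/3)*z < -11).
Before the if: ((3*b = -7 ↔ 2*u < 3*b - 9) → ((¬(2*u > b - 2)) → (z < -12 ∧ (4/3)*z < -11))) ∧ ((¬(3*b = -7 ↔ 2*u < 3*b - 9)) → ((¬(u > b - 11)) → (z < -12 ∧ (4/3)*z < -11)))
Before b := u + z - 8: ((3*u + 3*z = 17 ↔ u + 3*z > 33) → ((¬(u > z - 10)) → (z < -12 ∧ (4/3)*z < -11))) ∧ ((¬(3*u + 3*z = 17 ↔ u + 3*z > 33)) → ((¬(z < 19)) → (z < -12 ∧ (4/3)*z < -11)))
The weakest precondition is ((3*u + 3*z = 17 ↔ u + 3*z > 33) → ((¬(u > z - 10)) → (z < -12 ∧ (4/3)*z < -11))) ∧ ((¬(3*u + 3*z = 17 ↔ u + 3*z > 33)) → ((¬(z < 19)) → (z < -12 ∧ (4/3)*z < -11))).
Check whether ((3*z = 14 ↔ 3*z > 32) → ((¬(z < 11)) → (z < -12 ∧ (4/3)*z < -11))) ∧ ((¬(3*z = 14 ↔ 3*z > 32)) → ((¬(z < 19)) → (z < -12 ∧ (4/3)*z < -11))) ∧ u = -4 implies it.
Countermodel: at the initial state u = -4, z = 11, the precondition holds but the weakest precondition fails.
Answer: invalid


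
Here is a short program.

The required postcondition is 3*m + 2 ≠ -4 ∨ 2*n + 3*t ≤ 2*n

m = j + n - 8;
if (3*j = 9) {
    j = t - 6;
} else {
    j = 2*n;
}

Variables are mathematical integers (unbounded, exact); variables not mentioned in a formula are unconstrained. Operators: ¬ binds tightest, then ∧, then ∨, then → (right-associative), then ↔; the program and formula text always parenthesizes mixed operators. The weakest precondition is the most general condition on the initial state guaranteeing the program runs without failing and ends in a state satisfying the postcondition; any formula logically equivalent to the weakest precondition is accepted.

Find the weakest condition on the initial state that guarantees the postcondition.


Working backward. After the program, the postcondition 3*m + 2 ≠ -4 ∨ 2*n + 3*t ≤ 2*n must hold; in canonical form it is 3*m ≠ -6 ∨ 3*t ≤ 0.
Then branch requires 3*m ≠ -6 ∨ 3*t ≤ 0; else branch requires 3*m ≠ -6 ∨ 3*t ≤ 0.
Before the if: (3*j = 9 → (3*m ≠ -6 ∨ 3*t ≤ 0)) ∧ ((¬(3*j = 9)) → (3*m ≠ -6 ∨ 3*t ≤ 0))
Before m := j + n - 8: (3*j = 9 → (3*j + 3*n ≠ 18 ∨ 3*t ≤ 0)) ∧ ((¬(3*j = 9)) → (3*j + 3*n ≠ 18 ∨ 3*t ≤ 0))
Answer: WP = (3*j = 9 → (3*j + 3*n ≠ 18 ∨ 3*t ≤ 0)) ∧ ((¬(3*j = 9)) → (3*j + 3*n ≠ 18 ∨ 3*t ≤ 0))


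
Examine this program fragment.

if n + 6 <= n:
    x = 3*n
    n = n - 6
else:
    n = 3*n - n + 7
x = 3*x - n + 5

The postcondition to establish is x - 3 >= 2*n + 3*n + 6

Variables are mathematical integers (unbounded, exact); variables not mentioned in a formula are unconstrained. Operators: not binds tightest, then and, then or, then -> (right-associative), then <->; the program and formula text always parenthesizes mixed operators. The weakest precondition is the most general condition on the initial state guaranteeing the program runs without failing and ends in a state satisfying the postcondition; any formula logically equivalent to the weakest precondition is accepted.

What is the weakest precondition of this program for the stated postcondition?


Working backward. After the program, the postcondition x - 3 >= 2*n + 3*n + 6 must hold; in canonical form it is x >= 5*n + 9.
Before x := 3*x - n + 5: 3*x >= 6*n + 4
Then branch requires 3*n >= -32; else branch requires 3*x >= 12*n + 46.
Before the if: 3*x >= 12*n + 46
Answer: WP = 3*x >= 12*n + 46


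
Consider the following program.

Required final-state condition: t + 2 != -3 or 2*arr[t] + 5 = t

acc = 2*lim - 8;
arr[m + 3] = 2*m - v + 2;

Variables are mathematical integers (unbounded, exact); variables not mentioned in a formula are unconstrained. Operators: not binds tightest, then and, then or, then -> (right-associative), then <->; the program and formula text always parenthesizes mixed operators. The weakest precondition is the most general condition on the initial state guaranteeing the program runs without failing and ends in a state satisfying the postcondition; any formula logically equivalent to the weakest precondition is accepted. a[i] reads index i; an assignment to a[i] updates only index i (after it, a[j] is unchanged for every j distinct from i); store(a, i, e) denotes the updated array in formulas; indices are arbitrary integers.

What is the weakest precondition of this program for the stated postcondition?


Working backward. After the program, the postcondition t + 2 != -3 or 2*arr[t] + 5 = t must hold; in canonical form it is t != -5 or 2*arr[t] = t - 5.
Before arr[m + 3] := 2*m - v + 2: t != -5 or 2*store(arr, m + 3, 2*m - v + 2)[t] = t - 5
Before acc := 2*lim - 8: t != -5 or 2*store(arr, m + 3, 2*m - v + 2)[t] = t - 5
Answer: WP = t != -5 or 2*store(arr, m + 3, 2*m - v + 2)[t] = t - 5


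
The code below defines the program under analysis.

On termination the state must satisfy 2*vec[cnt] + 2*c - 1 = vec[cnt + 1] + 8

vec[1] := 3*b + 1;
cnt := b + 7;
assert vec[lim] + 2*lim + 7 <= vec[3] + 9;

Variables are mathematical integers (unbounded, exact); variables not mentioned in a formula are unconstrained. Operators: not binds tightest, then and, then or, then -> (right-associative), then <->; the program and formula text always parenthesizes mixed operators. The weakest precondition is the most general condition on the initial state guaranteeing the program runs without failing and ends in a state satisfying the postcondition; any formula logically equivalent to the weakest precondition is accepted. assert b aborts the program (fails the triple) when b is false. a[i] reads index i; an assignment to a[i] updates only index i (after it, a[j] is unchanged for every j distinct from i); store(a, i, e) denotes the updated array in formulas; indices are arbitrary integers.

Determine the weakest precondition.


Working backward. After the program, the postcondition 2*vec[cnt] + 2*c - 1 = vec[cnt + 1] + 8 must hold; in canonical form it is 2*vec[cnt] + 2*c = vec[cnt + 1] + 9.
Before assert vec[lim] + 2*lim + 7 <= vec[3] + 9: vec[lim] + 2*lim <= vec[3] + 2 and 2*vec[cnt] + 2*c = vec[cnt + 1] + 9
Before cnt := b + 7: vec[lim] + 2*lim <= vec[3] + 2 and 2*vec[b + 7] + 2*c = vec[b + 8] + 9
Before vec[1] := 3*b + 1: store(vec, 1, 3*b + 1)[lim] + 2*lim <= vec[3] + 2 and 2*store(vec, 1, 3*b + 1)[b + 7] + 2*c = store(vec, 1, 3*b + 1)[b + 8] + 9
Answer: WP = store(vec, 1, 3*b + 1)[lim] + 2*lim <= vec[3] + 2 and 2*store(vec, 1, 3*b + 1)[b + 7] + 2*c = store(vec, 1, 3*b + 1)[b + 8] + 9


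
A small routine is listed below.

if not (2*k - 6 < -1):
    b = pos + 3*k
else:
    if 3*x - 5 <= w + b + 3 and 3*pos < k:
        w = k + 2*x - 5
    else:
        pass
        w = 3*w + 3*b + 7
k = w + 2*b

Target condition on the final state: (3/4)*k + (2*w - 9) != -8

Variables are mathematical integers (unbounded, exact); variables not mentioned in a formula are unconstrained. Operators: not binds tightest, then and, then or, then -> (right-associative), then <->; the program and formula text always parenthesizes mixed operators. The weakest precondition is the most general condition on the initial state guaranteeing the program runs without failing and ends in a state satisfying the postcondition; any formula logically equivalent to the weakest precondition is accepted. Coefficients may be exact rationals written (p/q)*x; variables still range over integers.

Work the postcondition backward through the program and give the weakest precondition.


Working backward. After the program, the postcondition (3/4)*k + (2*w - 9) != -8 must hold; in canonical form it is (3/4)*k + 2*w != 1.
Before k := w + 2*b: (3/2)*b + (11/4)*w != 1
Then branch requires (9/2)*k + (3/2)*pos + (11/4)*w != 1; else branch requires ((3*x <= b + w + 8 and 3*pos < k) -> (3/2)*b + (11/4)*k + (11/2)*x != 59/4) and ((not (3*x <= b + w + 8 and 3*pos < k)) -> (39/4)*b + (33/4)*w != -73/4).
Before the if: ((not (2*k < 5)) -> (9/2)*k + (3/2)*pos + (11/4)*w != 1) and (2*k < 5 -> (((3*x <= b + w + 8 and 3*pos < k) -> (3/2)*b + (11/4)*k + (11/2)*x != 59/4) and ((not (3*x <= b + w + 8 and 3*pos < k)) -> (39/4)*b + (33/4)*w != -73/4)))
Answer: WP = ((not (2*k < 5)) -> (9/2)*k + (3/2)*pos + (11/4)*w != 1) and (2*k < 5 -> (((3*x <= b + w + 8 and 3*pos < k) -> (3/2)*b + (11/4)*k + (11/2)*x != 59/4) and ((not (3*x <= b + w + 8 and 3*pos < k)) -> (39/4)*b + (33/4)*w != -73/4)))


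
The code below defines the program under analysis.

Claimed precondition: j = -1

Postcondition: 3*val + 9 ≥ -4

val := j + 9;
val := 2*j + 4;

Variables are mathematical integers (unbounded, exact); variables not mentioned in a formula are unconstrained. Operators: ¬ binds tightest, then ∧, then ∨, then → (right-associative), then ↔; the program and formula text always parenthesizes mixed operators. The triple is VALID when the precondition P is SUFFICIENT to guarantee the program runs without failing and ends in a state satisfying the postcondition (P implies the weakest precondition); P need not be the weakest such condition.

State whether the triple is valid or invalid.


Working backward. After the program, the postcondition 3*val + 9 ≥ -4 must hold; in canonical form it is 3*val ≥ -13.
Before val := 2*j + 4: 6*j ≥ -25
Before val := j + 9: 6*j ≥ -25
The weakest precondition is 6*j ≥ -25.
Check whether j = -1 implies it.
Every state satisfying the precondition satisfies the weakest precondition: the implication holds.
Answer: valid


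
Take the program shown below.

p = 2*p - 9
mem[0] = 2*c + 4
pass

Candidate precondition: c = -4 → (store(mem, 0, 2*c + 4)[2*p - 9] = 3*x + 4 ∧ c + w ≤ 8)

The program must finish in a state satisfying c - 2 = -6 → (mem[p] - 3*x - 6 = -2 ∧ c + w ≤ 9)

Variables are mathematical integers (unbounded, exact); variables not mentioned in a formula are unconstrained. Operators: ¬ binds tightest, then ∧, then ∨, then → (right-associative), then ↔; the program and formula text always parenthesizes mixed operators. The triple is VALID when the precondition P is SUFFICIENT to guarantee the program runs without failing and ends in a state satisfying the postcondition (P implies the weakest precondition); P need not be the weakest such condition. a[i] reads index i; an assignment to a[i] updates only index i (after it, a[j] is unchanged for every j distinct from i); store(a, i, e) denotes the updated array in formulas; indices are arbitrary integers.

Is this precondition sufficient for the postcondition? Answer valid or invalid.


Working backward. After the program, the postcondition c - 2 = -6 → (mem[p] - 3*x - 6 = -2 ∧ c + w ≤ 9) must hold; in canonical form it is c = -4 → (mem[p] = 3*x + 4 ∧ c + w ≤ 9).
Before skip: c = -4 → (mem[p] = 3*x + 4 ∧ c + w ≤ 9)
Before mem[0] := 2*c + 4: c = -4 → (store(mem, 0, 2*c + 4)[p] = 3*x + 4 ∧ c + w ≤ 9)
Before p := 2*p - 9: c = -4 → (store(mem, 0, 2*c + 4)[2*p - 9] = 3*x + 4 ∧ c + w ≤ 9)
The weakest precondition is c = -4 → (store(mem, 0, 2*c + 4)[2*p - 9] = 3*x + 4 ∧ c + w ≤ 9).
Check whether c = -4 → (store(mem, 0, 2*c + 4)[2*p - 9] = 3*x + 4 ∧ c + w ≤ 8) implies it.
Every state satisfying the precondition satisfies the weakest precondition: the implication holds.
Answer: valid
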